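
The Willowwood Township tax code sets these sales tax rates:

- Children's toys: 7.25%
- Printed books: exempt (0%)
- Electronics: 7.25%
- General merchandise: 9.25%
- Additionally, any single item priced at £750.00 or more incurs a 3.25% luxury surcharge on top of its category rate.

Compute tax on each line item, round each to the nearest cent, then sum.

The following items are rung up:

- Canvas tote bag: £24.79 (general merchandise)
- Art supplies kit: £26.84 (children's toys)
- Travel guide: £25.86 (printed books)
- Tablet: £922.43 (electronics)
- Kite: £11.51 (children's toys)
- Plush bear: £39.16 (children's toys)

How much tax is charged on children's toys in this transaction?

£5.62

Art supplies kit £26.84: children's toys → 7.25% → £1.95
Kite £11.51: children's toys → 7.25% → £0.83
Plush bear £39.16: children's toys → 7.25% → £2.84
Tax on children's toys = £1.95 + £0.83 + £2.84 = £5.62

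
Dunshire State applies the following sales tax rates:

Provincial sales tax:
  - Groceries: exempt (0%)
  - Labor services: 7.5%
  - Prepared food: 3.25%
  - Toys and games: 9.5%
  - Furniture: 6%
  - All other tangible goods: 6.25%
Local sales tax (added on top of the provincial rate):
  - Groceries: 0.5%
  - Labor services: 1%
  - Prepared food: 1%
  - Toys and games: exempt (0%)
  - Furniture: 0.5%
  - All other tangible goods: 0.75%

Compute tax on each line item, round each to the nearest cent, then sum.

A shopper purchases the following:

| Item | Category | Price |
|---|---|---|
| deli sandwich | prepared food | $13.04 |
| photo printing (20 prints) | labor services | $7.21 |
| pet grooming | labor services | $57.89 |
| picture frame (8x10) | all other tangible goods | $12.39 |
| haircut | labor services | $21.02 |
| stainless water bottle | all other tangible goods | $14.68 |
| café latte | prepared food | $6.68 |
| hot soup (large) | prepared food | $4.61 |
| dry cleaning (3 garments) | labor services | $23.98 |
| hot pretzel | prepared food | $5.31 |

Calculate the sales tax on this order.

$12.52

Deli sandwich $13.04: prepared food → 3.25% + 1% local = 4.25% → $0.55
Photo printing (20 prints) $7.21: labor services → 7.5% + 1% local = 8.5% → $0.61
Pet grooming $57.89: labor services → 7.5% + 1% local = 8.5% → $4.92
Picture frame (8x10) $12.39: all other tangible goods → 6.25% + 0.75% local = 7% → $0.87
Haircut $21.02: labor services → 7.5% + 1% local = 8.5% → $1.79
Stainless water bottle $14.68: all other tangible goods → 6.25% + 0.75% local = 7% → $1.03
Café latte $6.68: prepared food → 3.25% + 1% local = 4.25% → $0.28
Hot soup (large) $4.61: prepared food → 3.25% + 1% local = 4.25% → $0.20
Dry cleaning (3 garments) $23.98: labor services → 7.5% + 1% local = 8.5% → $2.04
Hot pretzel $5.31: prepared food → 3.25% + 1% local = 4.25% → $0.23
Total tax = $0.55 + $0.61 + $4.92 + $0.87 + $1.79 + $1.03 + $0.28 + $0.20 + $2.04 + $0.23 = $12.52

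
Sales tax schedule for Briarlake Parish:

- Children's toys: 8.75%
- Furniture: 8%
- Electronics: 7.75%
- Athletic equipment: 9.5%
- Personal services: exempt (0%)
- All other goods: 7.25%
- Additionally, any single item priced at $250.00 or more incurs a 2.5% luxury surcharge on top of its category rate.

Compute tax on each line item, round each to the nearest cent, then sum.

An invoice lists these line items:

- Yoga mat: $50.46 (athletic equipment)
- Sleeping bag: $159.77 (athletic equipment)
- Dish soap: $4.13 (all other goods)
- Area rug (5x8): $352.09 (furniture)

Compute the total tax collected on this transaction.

$57.24

Yoga mat $50.46: athletic equipment → 9.5% → $4.79
Sleeping bag $159.77: athletic equipment → 9.5% → $15.18
Dish soap $4.13: all other goods → 7.25% → $0.30
Area rug (5x8) $352.09: furniture → 8% + 2.5% surcharge = 10.5% → $36.97
Total tax = $4.79 + $15.18 + $0.30 + $36.97 = $57.24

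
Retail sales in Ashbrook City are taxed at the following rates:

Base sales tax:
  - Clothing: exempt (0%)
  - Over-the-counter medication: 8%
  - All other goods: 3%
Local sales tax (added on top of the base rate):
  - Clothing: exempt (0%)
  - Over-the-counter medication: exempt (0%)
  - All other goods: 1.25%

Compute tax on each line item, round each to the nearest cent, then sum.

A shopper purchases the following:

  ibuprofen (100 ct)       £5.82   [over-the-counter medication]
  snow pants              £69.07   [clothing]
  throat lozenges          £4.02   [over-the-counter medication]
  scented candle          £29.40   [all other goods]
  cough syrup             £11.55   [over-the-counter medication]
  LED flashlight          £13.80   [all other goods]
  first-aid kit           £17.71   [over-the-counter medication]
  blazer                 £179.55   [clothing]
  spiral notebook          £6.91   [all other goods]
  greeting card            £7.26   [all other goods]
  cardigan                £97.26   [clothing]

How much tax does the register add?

£5.57

Ibuprofen (100 ct) £5.82: over-the-counter medication → 8% + 0% local = 8% → £0.47
Snow pants £69.07: clothing → 0% + 0% local = 0% → £0.00
Throat lozenges £4.02: over-the-counter medication → 8% + 0% local = 8% → £0.32
Scented candle £29.40: all other goods → 3% + 1.25% local = 4.25% → £1.25
Cough syrup £11.55: over-the-counter medication → 8% + 0% local = 8% → £0.92
LED flashlight £13.80: all other goods → 3% + 1.25% local = 4.25% → £0.59
First-aid kit £17.71: over-the-counter medication → 8% + 0% local = 8% → £1.42
Blazer £179.55: clothing → 0% + 0% local = 0% → £0.00
Spiral notebook £6.91: all other goods → 3% + 1.25% local = 4.25% → £0.29
Greeting card £7.26: all other goods → 3% + 1.25% local = 4.25% → £0.31
Cardigan £97.26: clothing → 0% + 0% local = 0% → £0.00
Total tax = £0.47 + £0.32 + £1.25 + £0.92 + £0.59 + £1.42 + £0.29 + £0.31 = £5.57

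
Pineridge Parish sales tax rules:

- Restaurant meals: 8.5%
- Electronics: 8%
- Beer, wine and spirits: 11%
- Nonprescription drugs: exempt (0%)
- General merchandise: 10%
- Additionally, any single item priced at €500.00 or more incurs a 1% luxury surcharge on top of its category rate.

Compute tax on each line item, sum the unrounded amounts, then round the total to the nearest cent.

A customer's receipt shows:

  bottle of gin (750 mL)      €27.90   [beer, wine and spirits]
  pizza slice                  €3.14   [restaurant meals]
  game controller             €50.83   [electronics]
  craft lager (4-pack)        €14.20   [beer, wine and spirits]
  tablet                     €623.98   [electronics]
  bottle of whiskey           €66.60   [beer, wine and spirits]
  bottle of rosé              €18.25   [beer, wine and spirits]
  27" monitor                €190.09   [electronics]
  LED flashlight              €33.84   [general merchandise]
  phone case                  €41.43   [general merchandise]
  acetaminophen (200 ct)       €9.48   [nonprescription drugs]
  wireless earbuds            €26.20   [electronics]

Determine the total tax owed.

Bottle of gin (750 mL) €27.90: beer, wine and spirits → 11% → €3.069
Pizza slice €3.14: restaurant meals → 8.5% → €0.2669
Game controller €50.83: electronics → 8% → €4.0664
Craft lager (4-pack) €14.20: beer, wine and spirits → 11% → €1.562
Tablet €623.98: electronics → 8% + 1% surcharge = 9% → €56.1582
Bottle of whiskey €66.60: beer, wine and spirits → 11% → €7.326
Bottle of rosé €18.25: beer, wine and spirits → 11% → €2.0075
27" monitor €190.09: electronics → 8% → €15.2072
LED flashlight €33.84: general merchandise → 10% → €3.384
Phone case €41.43: general merchandise → 10% → €4.143
Acetaminophen (200 ct) €9.48: nonprescription drugs → 0% → €0.00
Wireless earbuds €26.20: electronics → 8% → €2.096
Unrounded tax sum = €99.2862 → €99.29

€99.29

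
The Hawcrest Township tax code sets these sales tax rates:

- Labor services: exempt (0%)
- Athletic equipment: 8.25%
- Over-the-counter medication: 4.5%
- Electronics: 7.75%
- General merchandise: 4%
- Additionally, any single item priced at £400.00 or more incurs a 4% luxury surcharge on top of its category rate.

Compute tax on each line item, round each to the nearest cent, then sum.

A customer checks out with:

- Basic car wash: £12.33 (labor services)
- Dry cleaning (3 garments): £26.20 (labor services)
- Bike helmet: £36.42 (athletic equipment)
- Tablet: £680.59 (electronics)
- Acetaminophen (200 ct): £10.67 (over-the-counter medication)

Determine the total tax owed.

£83.45

Basic car wash £12.33: labor services → 0% → £0.00
Dry cleaning (3 garments) £26.20: labor services → 0% → £0.00
Bike helmet £36.42: athletic equipment → 8.25% → £3.00
Tablet £680.59: electronics → 7.75% + 4% surcharge = 11.75% → £79.97
Acetaminophen (200 ct) £10.67: over-the-counter medication → 4.5% → £0.48
Total tax = £3.00 + £79.97 + £0.48 = £83.45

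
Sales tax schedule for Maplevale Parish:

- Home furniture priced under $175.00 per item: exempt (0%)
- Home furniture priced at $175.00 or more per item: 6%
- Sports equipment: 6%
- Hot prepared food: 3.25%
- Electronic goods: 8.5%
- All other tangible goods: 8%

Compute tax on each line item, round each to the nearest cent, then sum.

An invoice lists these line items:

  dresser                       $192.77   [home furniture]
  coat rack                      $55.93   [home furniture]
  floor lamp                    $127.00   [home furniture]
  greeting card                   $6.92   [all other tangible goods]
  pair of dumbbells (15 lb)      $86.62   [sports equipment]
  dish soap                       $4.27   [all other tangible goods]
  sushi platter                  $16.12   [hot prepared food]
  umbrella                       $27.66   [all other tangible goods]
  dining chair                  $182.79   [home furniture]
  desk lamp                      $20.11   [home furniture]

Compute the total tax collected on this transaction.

$31.36

Dresser $192.77: home furniture, $175.00 or more → 6% → $11.57
Coat rack $55.93: home furniture, under $175.00 → 0% → $0.00
Floor lamp $127.00: home furniture, under $175.00 → 0% → $0.00
Greeting card $6.92: all other tangible goods → 8% → $0.55
Pair of dumbbells (15 lb) $86.62: sports equipment → 6% → $5.20
Dish soap $4.27: all other tangible goods → 8% → $0.34
Sushi platter $16.12: hot prepared food → 3.25% → $0.52
Umbrella $27.66: all other tangible goods → 8% → $2.21
Dining chair $182.79: home furniture, $175.00 or more → 6% → $10.97
Desk lamp $20.11: home furniture, under $175.00 → 0% → $0.00
Total tax = $11.57 + $0.55 + $5.20 + $0.34 + $0.52 + $2.21 + $10.97 = $31.36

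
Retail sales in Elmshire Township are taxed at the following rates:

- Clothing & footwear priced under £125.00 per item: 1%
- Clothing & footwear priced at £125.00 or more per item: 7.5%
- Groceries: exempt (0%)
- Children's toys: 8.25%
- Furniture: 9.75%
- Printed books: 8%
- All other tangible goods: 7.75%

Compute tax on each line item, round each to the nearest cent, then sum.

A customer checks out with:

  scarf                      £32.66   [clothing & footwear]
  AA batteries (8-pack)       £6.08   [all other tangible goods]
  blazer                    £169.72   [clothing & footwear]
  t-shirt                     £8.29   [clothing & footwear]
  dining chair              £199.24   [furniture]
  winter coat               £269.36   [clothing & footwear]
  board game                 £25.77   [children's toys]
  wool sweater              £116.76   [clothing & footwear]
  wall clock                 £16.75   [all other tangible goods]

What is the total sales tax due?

£57.84

Scarf £32.66: clothing & footwear, under £125.00 → 1% → £0.33
AA batteries (8-pack) £6.08: all other tangible goods → 7.75% → £0.47
Blazer £169.72: clothing & footwear, £125.00 or more → 7.5% → £12.73
T-shirt £8.29: clothing & footwear, under £125.00 → 1% → £0.08
Dining chair £199.24: furniture → 9.75% → £19.43
Winter coat £269.36: clothing & footwear, £125.00 or more → 7.5% → £20.20
Board game £25.77: children's toys → 8.25% → £2.13
Wool sweater £116.76: clothing & footwear, under £125.00 → 1% → £1.17
Wall clock £16.75: all other tangible goods → 7.75% → £1.30
Total tax = £0.33 + £0.47 + £12.73 + £0.08 + £19.43 + £20.20 + £2.13 + £1.17 + £1.30 = £57.84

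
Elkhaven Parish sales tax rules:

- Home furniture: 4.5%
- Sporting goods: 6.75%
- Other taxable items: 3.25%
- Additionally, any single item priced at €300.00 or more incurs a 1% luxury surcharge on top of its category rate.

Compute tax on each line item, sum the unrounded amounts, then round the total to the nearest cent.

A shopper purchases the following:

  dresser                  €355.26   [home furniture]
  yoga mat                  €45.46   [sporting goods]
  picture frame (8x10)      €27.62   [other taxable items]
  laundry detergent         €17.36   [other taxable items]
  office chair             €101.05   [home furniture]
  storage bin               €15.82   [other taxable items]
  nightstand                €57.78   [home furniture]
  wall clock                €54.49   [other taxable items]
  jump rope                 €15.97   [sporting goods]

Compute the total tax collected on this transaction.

€34.58

Dresser €355.26: home furniture → 4.5% + 1% surcharge = 5.5% → €19.5393
Yoga mat €45.46: sporting goods → 6.75% → €3.06855
Picture frame (8x10) €27.62: other taxable items → 3.25% → €0.89765
Laundry detergent €17.36: other taxable items → 3.25% → €0.5642
Office chair €101.05: home furniture → 4.5% → €4.54725
Storage bin €15.82: other taxable items → 3.25% → €0.51415
Nightstand €57.78: home furniture → 4.5% → €2.6001
Wall clock €54.49: other taxable items → 3.25% → €1.770925
Jump rope €15.97: sporting goods → 6.75% → €1.077975
Unrounded tax sum = €34.5801 → €34.58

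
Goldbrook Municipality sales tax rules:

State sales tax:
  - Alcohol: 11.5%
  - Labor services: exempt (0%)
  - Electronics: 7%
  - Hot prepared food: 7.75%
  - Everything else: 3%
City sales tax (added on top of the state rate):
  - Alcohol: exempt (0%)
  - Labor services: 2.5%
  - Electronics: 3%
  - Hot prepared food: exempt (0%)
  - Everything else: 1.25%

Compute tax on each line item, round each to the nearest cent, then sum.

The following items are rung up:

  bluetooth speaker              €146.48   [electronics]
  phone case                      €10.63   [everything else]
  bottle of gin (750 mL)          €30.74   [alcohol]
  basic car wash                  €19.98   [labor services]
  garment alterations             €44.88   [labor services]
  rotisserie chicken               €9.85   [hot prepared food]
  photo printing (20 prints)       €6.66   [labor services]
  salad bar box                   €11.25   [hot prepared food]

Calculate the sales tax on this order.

Bluetooth speaker €146.48: electronics → 7% + 3% city = 10% → €14.65
Phone case €10.63: everything else → 3% + 1.25% city = 4.25% → €0.45
Bottle of gin (750 mL) €30.74: alcohol → 11.5% + 0% city = 11.5% → €3.54
Basic car wash €19.98: labor services → 0% + 2.5% city = 2.5% → €0.50
Garment alterations €44.88: labor services → 0% + 2.5% city = 2.5% → €1.12
Rotisserie chicken €9.85: hot prepared food → 7.75% + 0% city = 7.75% → €0.76
Photo printing (20 prints) €6.66: labor services → 0% + 2.5% city = 2.5% → €0.17
Salad bar box €11.25: hot prepared food → 7.75% + 0% city = 7.75% → €0.87
Total tax = €14.65 + €0.45 + €3.54 + €0.50 + €1.12 + €0.76 + €0.17 + €0.87 = €22.06

€22.06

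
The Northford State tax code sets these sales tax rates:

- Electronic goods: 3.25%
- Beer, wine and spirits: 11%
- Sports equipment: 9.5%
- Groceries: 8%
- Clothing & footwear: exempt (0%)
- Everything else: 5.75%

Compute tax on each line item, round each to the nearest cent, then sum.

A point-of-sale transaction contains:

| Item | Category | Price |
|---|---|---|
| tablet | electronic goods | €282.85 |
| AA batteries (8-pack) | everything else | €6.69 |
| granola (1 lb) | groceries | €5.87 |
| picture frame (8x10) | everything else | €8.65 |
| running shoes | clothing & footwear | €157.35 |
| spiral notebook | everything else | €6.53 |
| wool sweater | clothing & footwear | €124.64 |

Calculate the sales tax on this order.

€10.92

Tablet €282.85: electronic goods → 3.25% → €9.19
AA batteries (8-pack) €6.69: everything else → 5.75% → €0.38
Granola (1 lb) €5.87: groceries → 8% → €0.47
Picture frame (8x10) €8.65: everything else → 5.75% → €0.50
Running shoes €157.35: clothing & footwear → 0% → €0.00
Spiral notebook €6.53: everything else → 5.75% → €0.38
Wool sweater €124.64: clothing & footwear → 0% → €0.00
Total tax = €9.19 + €0.38 + €0.47 + €0.50 + €0.38 = €10.92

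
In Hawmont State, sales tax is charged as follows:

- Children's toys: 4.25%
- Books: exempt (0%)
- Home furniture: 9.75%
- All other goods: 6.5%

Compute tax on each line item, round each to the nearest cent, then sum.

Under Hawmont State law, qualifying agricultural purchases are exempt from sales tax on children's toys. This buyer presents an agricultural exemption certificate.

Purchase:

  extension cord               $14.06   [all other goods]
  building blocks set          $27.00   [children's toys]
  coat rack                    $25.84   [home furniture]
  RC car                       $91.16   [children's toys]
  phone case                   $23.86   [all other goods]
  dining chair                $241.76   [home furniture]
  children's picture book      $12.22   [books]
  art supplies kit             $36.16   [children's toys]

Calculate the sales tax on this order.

Extension cord $14.06: all other goods → 6.5% → $0.91
Building blocks set $27.00: children's toys, buyer-exempt → 0% → $0.00
Coat rack $25.84: home furniture → 9.75% → $2.52
RC car $91.16: children's toys, buyer-exempt → 0% → $0.00
Phone case $23.86: all other goods → 6.5% → $1.55
Dining chair $241.76: home furniture → 9.75% → $23.57
Children's picture book $12.22: books → 0% → $0.00
Art supplies kit $36.16: children's toys, buyer-exempt → 0% → $0.00
Total tax = $0.91 + $2.52 + $1.55 + $23.57 = $28.55

$28.55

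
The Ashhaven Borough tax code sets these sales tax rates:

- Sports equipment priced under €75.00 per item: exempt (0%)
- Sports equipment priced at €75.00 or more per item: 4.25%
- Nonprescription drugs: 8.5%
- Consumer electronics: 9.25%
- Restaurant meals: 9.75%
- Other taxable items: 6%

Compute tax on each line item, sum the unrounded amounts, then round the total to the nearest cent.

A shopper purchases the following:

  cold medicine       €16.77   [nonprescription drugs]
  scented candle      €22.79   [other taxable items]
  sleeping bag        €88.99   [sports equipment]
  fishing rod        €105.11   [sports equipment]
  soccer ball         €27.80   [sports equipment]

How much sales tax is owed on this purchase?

Cold medicine €16.77: nonprescription drugs → 8.5% → €1.42545
Scented candle €22.79: other taxable items → 6% → €1.3674
Sleeping bag €88.99: sports equipment, €75.00 or more → 4.25% → €3.782075
Fishing rod €105.11: sports equipment, €75.00 or more → 4.25% → €4.467175
Soccer ball €27.80: sports equipment, under €75.00 → 0% → €0.00
Unrounded tax sum = €11.0421 → €11.04

€11.04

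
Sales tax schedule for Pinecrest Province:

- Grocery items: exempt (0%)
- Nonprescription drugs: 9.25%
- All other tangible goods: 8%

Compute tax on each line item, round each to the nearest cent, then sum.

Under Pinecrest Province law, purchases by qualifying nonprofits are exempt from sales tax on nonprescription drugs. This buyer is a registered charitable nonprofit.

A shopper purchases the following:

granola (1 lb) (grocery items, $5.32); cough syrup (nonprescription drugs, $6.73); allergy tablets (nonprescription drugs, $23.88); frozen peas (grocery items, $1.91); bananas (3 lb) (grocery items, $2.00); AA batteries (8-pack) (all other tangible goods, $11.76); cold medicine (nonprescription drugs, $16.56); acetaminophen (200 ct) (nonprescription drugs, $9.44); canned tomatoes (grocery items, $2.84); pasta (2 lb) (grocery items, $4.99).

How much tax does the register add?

$0.94

Granola (1 lb) $5.32: grocery items → 0% → $0.00
Cough syrup $6.73: nonprescription drugs, buyer-exempt → 0% → $0.00
Allergy tablets $23.88: nonprescription drugs, buyer-exempt → 0% → $0.00
Frozen peas $1.91: grocery items → 0% → $0.00
Bananas (3 lb) $2.00: grocery items → 0% → $0.00
AA batteries (8-pack) $11.76: all other tangible goods → 8% → $0.94
Cold medicine $16.56: nonprescription drugs, buyer-exempt → 0% → $0.00
Acetaminophen (200 ct) $9.44: nonprescription drugs, buyer-exempt → 0% → $0.00
Canned tomatoes $2.84: grocery items → 0% → $0.00
Pasta (2 lb) $4.99: grocery items → 0% → $0.00
Total tax = $0.94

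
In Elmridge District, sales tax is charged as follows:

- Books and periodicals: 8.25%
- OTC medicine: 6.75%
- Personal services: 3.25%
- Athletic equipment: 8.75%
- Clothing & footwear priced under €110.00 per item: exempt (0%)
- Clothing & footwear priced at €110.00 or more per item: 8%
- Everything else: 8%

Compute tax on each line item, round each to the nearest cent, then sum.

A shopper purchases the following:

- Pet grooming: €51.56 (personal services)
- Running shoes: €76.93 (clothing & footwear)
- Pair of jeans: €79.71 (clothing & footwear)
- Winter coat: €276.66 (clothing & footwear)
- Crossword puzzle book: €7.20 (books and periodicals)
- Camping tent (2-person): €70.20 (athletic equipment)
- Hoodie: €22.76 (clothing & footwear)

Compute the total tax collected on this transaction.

€30.54

Pet grooming €51.56: personal services → 3.25% → €1.68
Running shoes €76.93: clothing & footwear, under €110.00 → 0% → €0.00
Pair of jeans €79.71: clothing & footwear, under €110.00 → 0% → €0.00
Winter coat €276.66: clothing & footwear, €110.00 or more → 8% → €22.13
Crossword puzzle book €7.20: books and periodicals → 8.25% → €0.59
Camping tent (2-person) €70.20: athletic equipment → 8.75% → €6.14
Hoodie €22.76: clothing & footwear, under €110.00 → 0% → €0.00
Total tax = €1.68 + €22.13 + €0.59 + €6.14 = €30.54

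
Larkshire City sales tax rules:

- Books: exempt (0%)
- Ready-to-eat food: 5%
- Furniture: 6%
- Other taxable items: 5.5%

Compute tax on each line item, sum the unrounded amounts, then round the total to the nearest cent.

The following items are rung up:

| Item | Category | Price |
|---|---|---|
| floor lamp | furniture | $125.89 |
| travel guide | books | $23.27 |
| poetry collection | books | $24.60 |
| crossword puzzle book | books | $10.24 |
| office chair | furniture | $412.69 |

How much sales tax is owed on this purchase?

$32.31

Floor lamp $125.89: furniture → 6% → $7.5534
Travel guide $23.27: books → 0% → $0.00
Poetry collection $24.60: books → 0% → $0.00
Crossword puzzle book $10.24: books → 0% → $0.00
Office chair $412.69: furniture → 6% → $24.7614
Unrounded tax sum = $32.3148 → $32.31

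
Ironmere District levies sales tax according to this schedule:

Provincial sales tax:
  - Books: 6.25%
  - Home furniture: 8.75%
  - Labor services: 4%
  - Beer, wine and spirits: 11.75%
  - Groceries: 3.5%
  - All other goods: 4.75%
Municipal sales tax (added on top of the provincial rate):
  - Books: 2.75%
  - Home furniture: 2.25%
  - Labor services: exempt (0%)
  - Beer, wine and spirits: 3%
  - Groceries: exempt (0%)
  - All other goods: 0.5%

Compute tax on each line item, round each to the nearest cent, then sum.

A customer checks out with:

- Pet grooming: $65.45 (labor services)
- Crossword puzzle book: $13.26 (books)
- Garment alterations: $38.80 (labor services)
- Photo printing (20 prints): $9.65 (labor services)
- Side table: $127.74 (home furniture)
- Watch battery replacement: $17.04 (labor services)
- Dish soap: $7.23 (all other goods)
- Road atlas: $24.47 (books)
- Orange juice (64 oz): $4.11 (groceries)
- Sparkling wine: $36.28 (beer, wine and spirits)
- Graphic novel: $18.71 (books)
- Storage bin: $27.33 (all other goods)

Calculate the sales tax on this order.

$31.66

Pet grooming $65.45: labor services → 4% + 0% municipal = 4% → $2.62
Crossword puzzle book $13.26: books → 6.25% + 2.75% municipal = 9% → $1.19
Garment alterations $38.80: labor services → 4% + 0% municipal = 4% → $1.55
Photo printing (20 prints) $9.65: labor services → 4% + 0% municipal = 4% → $0.39
Side table $127.74: home furniture → 8.75% + 2.25% municipal = 11% → $14.05
Watch battery replacement $17.04: labor services → 4% + 0% municipal = 4% → $0.68
Dish soap $7.23: all other goods → 4.75% + 0.5% municipal = 5.25% → $0.38
Road atlas $24.47: books → 6.25% + 2.75% municipal = 9% → $2.20
Orange juice (64 oz) $4.11: groceries → 3.5% + 0% municipal = 3.5% → $0.14
Sparkling wine $36.28: beer, wine and spirits → 11.75% + 3% municipal = 14.75% → $5.35
Graphic novel $18.71: books → 6.25% + 2.75% municipal = 9% → $1.68
Storage bin $27.33: all other goods → 4.75% + 0.5% municipal = 5.25% → $1.43
Total tax = $2.62 + $1.19 + $1.55 + $0.39 + $14.05 + $0.68 + $0.38 + $2.20 + $0.14 + $5.35 + $1.68 + $1.43 = $31.66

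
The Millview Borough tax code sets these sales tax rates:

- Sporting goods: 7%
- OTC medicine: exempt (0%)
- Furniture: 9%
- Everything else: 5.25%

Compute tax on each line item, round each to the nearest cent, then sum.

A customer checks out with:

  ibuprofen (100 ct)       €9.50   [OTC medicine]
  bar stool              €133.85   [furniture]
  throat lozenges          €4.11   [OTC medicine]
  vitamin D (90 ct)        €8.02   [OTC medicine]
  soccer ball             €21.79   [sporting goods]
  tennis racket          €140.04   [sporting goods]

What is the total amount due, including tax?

Ibuprofen (100 ct) €9.50: OTC medicine → 0% → €0.00
Bar stool €133.85: furniture → 9% → €12.05
Throat lozenges €4.11: OTC medicine → 0% → €0.00
Vitamin D (90 ct) €8.02: OTC medicine → 0% → €0.00
Soccer ball €21.79: sporting goods → 7% → €1.53
Tennis racket €140.04: sporting goods → 7% → €9.80
Subtotal = €317.31; tax = €23.38; total due = €340.69

€340.69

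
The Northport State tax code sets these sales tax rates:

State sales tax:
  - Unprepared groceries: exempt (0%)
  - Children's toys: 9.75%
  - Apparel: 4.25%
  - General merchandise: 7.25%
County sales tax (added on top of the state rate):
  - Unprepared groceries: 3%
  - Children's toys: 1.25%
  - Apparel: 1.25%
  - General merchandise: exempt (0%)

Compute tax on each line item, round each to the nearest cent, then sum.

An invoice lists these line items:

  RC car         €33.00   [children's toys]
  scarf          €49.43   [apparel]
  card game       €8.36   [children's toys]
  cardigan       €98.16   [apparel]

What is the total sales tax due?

RC car €33.00: children's toys → 9.75% + 1.25% county = 11% → €3.63
Scarf €49.43: apparel → 4.25% + 1.25% county = 5.5% → €2.72
Card game €8.36: children's toys → 9.75% + 1.25% county = 11% → €0.92
Cardigan €98.16: apparel → 4.25% + 1.25% county = 5.5% → €5.40
Total tax = €3.63 + €2.72 + €0.92 + €5.40 = €12.67

€12.67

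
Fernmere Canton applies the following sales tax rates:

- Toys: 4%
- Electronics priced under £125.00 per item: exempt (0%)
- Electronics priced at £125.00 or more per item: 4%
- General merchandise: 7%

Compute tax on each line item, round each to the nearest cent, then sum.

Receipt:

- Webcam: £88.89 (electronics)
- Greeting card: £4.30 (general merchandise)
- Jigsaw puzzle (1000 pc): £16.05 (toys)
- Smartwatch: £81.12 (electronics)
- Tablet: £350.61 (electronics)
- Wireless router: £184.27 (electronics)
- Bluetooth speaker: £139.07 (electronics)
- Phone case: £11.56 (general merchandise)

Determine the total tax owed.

£28.70

Webcam £88.89: electronics, under £125.00 → 0% → £0.00
Greeting card £4.30: general merchandise → 7% → £0.30
Jigsaw puzzle (1000 pc) £16.05: toys → 4% → £0.64
Smartwatch £81.12: electronics, under £125.00 → 0% → £0.00
Tablet £350.61: electronics, £125.00 or more → 4% → £14.02
Wireless router £184.27: electronics, £125.00 or more → 4% → £7.37
Bluetooth speaker £139.07: electronics, £125.00 or more → 4% → £5.56
Phone case £11.56: general merchandise → 7% → £0.81
Total tax = £0.30 + £0.64 + £14.02 + £7.37 + £5.56 + £0.81 = £28.70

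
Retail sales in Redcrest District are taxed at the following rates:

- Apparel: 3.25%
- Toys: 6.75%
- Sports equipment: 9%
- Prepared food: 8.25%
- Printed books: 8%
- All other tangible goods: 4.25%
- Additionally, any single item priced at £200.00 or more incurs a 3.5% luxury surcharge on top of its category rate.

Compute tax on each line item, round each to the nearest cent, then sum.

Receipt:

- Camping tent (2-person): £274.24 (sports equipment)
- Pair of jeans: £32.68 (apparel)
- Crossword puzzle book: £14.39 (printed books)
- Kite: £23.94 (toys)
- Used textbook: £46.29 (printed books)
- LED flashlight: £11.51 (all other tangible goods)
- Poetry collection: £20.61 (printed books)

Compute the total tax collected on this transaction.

£43.95

Camping tent (2-person) £274.24: sports equipment → 9% + 3.5% surcharge = 12.5% → £34.28
Pair of jeans £32.68: apparel → 3.25% → £1.06
Crossword puzzle book £14.39: printed books → 8% → £1.15
Kite £23.94: toys → 6.75% → £1.62
Used textbook £46.29: printed books → 8% → £3.70
LED flashlight £11.51: all other tangible goods → 4.25% → £0.49
Poetry collection £20.61: printed books → 8% → £1.65
Total tax = £34.28 + £1.06 + £1.15 + £1.62 + £3.70 + £0.49 + £1.65 = £43.95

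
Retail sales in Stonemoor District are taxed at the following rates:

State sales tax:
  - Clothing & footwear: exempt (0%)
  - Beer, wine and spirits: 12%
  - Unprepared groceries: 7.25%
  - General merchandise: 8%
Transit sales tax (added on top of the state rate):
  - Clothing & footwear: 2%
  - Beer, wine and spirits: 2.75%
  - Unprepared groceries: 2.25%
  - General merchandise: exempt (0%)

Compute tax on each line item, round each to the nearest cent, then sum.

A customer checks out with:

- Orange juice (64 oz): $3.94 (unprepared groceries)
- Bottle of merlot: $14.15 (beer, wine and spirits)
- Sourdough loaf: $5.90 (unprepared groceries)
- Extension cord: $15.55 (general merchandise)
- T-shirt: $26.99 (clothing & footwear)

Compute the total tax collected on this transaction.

Orange juice (64 oz) $3.94: unprepared groceries → 7.25% + 2.25% transit = 9.5% → $0.37
Bottle of merlot $14.15: beer, wine and spirits → 12% + 2.75% transit = 14.75% → $2.09
Sourdough loaf $5.90: unprepared groceries → 7.25% + 2.25% transit = 9.5% → $0.56
Extension cord $15.55: general merchandise → 8% + 0% transit = 8% → $1.24
T-shirt $26.99: clothing & footwear → 0% + 2% transit = 2% → $0.54
Total tax = $0.37 + $2.09 + $0.56 + $1.24 + $0.54 = $4.80

$4.80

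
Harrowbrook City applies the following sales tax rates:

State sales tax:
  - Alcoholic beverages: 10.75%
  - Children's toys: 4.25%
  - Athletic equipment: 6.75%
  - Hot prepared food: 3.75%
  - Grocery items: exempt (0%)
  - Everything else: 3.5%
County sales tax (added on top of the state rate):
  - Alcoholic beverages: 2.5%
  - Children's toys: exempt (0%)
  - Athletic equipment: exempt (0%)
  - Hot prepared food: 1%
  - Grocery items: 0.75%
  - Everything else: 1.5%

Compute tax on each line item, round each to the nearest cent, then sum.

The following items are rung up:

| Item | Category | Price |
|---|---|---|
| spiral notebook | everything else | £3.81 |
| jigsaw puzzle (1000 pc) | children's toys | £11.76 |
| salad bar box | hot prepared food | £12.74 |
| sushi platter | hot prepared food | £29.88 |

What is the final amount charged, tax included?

£60.91

Spiral notebook £3.81: everything else → 3.5% + 1.5% county = 5% → £0.19
Jigsaw puzzle (1000 pc) £11.76: children's toys → 4.25% + 0% county = 4.25% → £0.50
Salad bar box £12.74: hot prepared food → 3.75% + 1% county = 4.75% → £0.61
Sushi platter £29.88: hot prepared food → 3.75% + 1% county = 4.75% → £1.42
Subtotal = £58.19; tax = £2.72; total due = £60.91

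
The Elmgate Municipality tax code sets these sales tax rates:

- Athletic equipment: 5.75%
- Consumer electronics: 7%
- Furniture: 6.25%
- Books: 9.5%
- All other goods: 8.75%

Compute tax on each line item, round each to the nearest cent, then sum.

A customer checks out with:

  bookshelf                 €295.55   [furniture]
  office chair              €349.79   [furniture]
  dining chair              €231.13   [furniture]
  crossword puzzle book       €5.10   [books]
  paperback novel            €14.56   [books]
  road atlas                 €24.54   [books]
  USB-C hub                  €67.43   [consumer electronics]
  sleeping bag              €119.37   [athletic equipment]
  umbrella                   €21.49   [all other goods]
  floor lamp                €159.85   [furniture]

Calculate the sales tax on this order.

€82.42

Bookshelf €295.55: furniture → 6.25% → €18.47
Office chair €349.79: furniture → 6.25% → €21.86
Dining chair €231.13: furniture → 6.25% → €14.45
Crossword puzzle book €5.10: books → 9.5% → €0.48
Paperback novel €14.56: books → 9.5% → €1.38
Road atlas €24.54: books → 9.5% → €2.33
USB-C hub €67.43: consumer electronics → 7% → €4.72
Sleeping bag €119.37: athletic equipment → 5.75% → €6.86
Umbrella €21.49: all other goods → 8.75% → €1.88
Floor lamp €159.85: furniture → 6.25% → €9.99
Total tax = €18.47 + €21.86 + €14.45 + €0.48 + €1.38 + €2.33 + €4.72 + €6.86 + €1.88 + €9.99 = €82.42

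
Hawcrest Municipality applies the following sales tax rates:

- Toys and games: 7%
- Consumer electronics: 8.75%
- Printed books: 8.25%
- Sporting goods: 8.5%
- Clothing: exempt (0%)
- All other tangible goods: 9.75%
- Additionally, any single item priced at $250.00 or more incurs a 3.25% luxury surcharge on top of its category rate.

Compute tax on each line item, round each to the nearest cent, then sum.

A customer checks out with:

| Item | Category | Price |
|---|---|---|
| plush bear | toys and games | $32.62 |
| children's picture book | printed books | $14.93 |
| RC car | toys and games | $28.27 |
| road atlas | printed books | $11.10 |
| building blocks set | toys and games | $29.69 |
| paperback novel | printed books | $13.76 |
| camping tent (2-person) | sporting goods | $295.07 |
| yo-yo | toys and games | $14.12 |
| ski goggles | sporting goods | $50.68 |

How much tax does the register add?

$49.60

Plush bear $32.62: toys and games → 7% → $2.28
Children's picture book $14.93: printed books → 8.25% → $1.23
RC car $28.27: toys and games → 7% → $1.98
Road atlas $11.10: printed books → 8.25% → $0.92
Building blocks set $29.69: toys and games → 7% → $2.08
Paperback novel $13.76: printed books → 8.25% → $1.14
Camping tent (2-person) $295.07: sporting goods → 8.5% + 3.25% surcharge = 11.75% → $34.67
Yo-yo $14.12: toys and games → 7% → $0.99
Ski goggles $50.68: sporting goods → 8.5% → $4.31
Total tax = $2.28 + $1.23 + $1.98 + $0.92 + $2.08 + $1.14 + $34.67 + $0.99 + $4.31 = $49.60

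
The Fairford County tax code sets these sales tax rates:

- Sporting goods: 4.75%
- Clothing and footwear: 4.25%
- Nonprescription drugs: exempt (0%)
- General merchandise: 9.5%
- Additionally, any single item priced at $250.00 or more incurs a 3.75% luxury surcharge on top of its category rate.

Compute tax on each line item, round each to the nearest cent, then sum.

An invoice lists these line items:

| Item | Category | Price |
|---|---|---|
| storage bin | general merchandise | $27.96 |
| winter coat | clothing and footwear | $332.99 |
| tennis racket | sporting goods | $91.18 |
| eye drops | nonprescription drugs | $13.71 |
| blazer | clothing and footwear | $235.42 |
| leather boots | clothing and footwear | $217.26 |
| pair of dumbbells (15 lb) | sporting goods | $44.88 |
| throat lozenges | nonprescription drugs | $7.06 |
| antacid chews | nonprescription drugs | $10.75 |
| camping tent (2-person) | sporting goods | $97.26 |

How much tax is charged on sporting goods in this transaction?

$11.08

Tennis racket $91.18: sporting goods → 4.75% → $4.33
Pair of dumbbells (15 lb) $44.88: sporting goods → 4.75% → $2.13
Camping tent (2-person) $97.26: sporting goods → 4.75% → $4.62
Tax on sporting goods = $4.33 + $2.13 + $4.62 = $11.08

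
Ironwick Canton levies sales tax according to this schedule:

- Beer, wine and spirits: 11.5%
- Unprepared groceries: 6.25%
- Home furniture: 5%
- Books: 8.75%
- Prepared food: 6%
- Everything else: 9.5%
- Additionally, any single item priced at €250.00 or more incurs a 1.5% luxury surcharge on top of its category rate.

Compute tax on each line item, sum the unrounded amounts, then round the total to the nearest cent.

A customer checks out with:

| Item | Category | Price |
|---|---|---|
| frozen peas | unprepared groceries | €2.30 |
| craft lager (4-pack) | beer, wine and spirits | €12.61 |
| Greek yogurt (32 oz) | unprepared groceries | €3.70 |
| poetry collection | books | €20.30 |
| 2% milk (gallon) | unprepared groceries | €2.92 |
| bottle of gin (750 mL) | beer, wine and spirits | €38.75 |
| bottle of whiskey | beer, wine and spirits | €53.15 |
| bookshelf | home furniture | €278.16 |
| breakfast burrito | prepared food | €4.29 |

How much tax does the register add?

Frozen peas €2.30: unprepared groceries → 6.25% → €0.14375
Craft lager (4-pack) €12.61: beer, wine and spirits → 11.5% → €1.45015
Greek yogurt (32 oz) €3.70: unprepared groceries → 6.25% → €0.23125
Poetry collection €20.30: books → 8.75% → €1.77625
2% milk (gallon) €2.92: unprepared groceries → 6.25% → €0.1825
Bottle of gin (750 mL) €38.75: beer, wine and spirits → 11.5% → €4.45625
Bottle of whiskey €53.15: beer, wine and spirits → 11.5% → €6.11225
Bookshelf €278.16: home furniture → 5% + 1.5% surcharge = 6.5% → €18.0804
Breakfast burrito €4.29: prepared food → 6% → €0.2574
Unrounded tax sum = €32.6902 → €32.69

€32.69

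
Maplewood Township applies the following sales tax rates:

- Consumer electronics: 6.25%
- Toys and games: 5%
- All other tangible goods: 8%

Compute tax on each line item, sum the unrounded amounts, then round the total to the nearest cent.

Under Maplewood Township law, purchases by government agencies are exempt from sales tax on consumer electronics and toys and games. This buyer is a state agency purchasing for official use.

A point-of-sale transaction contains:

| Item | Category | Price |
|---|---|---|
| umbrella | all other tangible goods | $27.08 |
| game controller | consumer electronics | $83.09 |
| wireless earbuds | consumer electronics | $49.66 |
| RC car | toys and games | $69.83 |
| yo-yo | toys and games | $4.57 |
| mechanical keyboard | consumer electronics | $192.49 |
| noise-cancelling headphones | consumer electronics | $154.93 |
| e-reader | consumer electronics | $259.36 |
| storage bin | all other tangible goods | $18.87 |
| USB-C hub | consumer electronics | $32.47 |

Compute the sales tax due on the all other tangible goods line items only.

Umbrella $27.08: all other tangible goods → 8% → $2.1664
Storage bin $18.87: all other tangible goods → 8% → $1.5096
Tax on all other tangible goods: unrounded sum = $3.676 → $3.68

$3.68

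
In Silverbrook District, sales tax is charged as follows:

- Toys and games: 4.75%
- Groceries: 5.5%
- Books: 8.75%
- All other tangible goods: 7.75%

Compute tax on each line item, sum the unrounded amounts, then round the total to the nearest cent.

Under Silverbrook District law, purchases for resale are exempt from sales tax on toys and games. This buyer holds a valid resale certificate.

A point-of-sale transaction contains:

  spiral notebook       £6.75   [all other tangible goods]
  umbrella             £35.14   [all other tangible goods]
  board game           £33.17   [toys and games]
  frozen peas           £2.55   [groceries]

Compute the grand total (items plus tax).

£81.00

Spiral notebook £6.75: all other tangible goods → 7.75% → £0.523125
Umbrella £35.14: all other tangible goods → 7.75% → £2.72335
Board game £33.17: toys and games, buyer-exempt → 0% → £0.00
Frozen peas £2.55: groceries → 5.5% → £0.14025
Subtotal = £77.61; unrounded tax = £3.386725 → £3.39; total due = £81.00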